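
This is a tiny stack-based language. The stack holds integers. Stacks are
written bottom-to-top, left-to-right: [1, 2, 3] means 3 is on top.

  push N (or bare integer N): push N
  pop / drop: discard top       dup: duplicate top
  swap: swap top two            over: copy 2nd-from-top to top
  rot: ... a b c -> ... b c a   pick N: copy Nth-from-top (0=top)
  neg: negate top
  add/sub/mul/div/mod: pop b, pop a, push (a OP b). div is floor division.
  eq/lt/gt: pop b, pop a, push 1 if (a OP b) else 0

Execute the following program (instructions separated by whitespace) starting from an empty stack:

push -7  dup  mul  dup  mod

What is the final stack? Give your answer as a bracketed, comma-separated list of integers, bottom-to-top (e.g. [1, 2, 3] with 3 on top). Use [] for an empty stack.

Answer: [0]

Derivation:
After 'push -7': [-7]
After 'dup': [-7, -7]
After 'mul': [49]
After 'dup': [49, 49]
After 'mod': [0]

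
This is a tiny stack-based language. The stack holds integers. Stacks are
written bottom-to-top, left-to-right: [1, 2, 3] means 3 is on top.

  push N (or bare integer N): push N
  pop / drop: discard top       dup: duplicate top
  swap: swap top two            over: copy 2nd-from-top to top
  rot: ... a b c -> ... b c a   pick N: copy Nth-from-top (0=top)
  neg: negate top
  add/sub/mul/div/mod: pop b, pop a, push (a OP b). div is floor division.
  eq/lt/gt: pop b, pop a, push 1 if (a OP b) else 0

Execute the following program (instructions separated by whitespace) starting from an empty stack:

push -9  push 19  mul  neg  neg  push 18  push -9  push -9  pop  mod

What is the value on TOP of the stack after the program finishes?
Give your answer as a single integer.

Answer: 0

Derivation:
After 'push -9': [-9]
After 'push 19': [-9, 19]
After 'mul': [-171]
After 'neg': [171]
After 'neg': [-171]
After 'push 18': [-171, 18]
After 'push -9': [-171, 18, -9]
After 'push -9': [-171, 18, -9, -9]
After 'pop': [-171, 18, -9]
After 'mod': [-171, 0]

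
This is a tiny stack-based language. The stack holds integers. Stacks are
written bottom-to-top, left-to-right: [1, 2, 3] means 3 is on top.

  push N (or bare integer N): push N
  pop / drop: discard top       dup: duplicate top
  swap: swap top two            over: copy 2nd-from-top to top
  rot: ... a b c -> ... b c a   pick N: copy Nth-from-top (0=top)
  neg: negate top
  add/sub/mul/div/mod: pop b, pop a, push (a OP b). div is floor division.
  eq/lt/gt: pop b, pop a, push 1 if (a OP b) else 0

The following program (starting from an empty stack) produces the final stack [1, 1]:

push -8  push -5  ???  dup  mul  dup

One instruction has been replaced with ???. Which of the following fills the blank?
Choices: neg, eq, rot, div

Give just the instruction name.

Answer: div

Derivation:
Stack before ???: [-8, -5]
Stack after ???:  [1]
Checking each choice:
  neg: produces [-8, 25, 25]
  eq: produces [0, 0]
  rot: stack underflow (need 3, have 2)
  div: MATCH


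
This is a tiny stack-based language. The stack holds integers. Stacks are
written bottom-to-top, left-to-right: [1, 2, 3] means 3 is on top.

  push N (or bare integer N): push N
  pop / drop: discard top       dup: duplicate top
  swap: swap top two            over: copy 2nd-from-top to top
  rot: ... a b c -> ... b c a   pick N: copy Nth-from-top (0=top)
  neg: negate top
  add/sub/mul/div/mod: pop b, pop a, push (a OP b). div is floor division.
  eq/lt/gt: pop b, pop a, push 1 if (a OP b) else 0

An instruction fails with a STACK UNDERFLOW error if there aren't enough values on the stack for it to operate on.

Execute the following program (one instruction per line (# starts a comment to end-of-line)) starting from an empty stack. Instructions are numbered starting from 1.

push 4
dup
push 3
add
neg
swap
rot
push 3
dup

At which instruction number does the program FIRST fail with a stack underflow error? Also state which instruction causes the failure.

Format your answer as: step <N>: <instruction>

Step 1 ('push 4'): stack = [4], depth = 1
Step 2 ('dup'): stack = [4, 4], depth = 2
Step 3 ('push 3'): stack = [4, 4, 3], depth = 3
Step 4 ('add'): stack = [4, 7], depth = 2
Step 5 ('neg'): stack = [4, -7], depth = 2
Step 6 ('swap'): stack = [-7, 4], depth = 2
Step 7 ('rot'): needs 3 value(s) but depth is 2 — STACK UNDERFLOW

Answer: step 7: rot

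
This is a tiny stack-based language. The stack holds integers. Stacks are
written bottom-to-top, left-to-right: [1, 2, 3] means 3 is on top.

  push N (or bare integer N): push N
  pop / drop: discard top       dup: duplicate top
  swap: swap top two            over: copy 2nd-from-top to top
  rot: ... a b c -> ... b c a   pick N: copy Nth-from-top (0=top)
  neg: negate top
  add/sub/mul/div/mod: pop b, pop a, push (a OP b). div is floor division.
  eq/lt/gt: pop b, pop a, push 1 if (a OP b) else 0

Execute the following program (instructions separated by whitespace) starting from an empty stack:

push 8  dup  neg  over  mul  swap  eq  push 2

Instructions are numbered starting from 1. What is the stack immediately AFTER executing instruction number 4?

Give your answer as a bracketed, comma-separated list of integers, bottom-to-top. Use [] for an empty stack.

Answer: [8, -8, 8]

Derivation:
Step 1 ('push 8'): [8]
Step 2 ('dup'): [8, 8]
Step 3 ('neg'): [8, -8]
Step 4 ('over'): [8, -8, 8]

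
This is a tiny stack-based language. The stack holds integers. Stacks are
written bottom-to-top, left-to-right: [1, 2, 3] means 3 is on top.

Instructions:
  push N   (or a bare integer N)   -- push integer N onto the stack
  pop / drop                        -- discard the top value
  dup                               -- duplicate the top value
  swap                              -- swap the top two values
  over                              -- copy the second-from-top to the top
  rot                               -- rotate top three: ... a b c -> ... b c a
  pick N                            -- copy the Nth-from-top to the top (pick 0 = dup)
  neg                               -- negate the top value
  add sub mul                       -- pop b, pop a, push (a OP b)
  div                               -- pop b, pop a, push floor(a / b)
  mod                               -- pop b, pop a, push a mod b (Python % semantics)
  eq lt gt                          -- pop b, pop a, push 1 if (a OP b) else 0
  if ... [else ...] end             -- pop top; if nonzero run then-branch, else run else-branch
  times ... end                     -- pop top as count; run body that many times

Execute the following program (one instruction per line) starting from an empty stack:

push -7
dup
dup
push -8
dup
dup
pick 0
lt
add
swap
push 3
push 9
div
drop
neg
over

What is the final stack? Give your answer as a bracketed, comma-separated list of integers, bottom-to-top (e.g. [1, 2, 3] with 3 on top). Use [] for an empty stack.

Answer: [-7, -7, -7, -8, 8, -8]

Derivation:
After 'push -7': [-7]
After 'dup': [-7, -7]
After 'dup': [-7, -7, -7]
After 'push -8': [-7, -7, -7, -8]
After 'dup': [-7, -7, -7, -8, -8]
After 'dup': [-7, -7, -7, -8, -8, -8]
After 'pick 0': [-7, -7, -7, -8, -8, -8, -8]
After 'lt': [-7, -7, -7, -8, -8, 0]
After 'add': [-7, -7, -7, -8, -8]
After 'swap': [-7, -7, -7, -8, -8]
After 'push 3': [-7, -7, -7, -8, -8, 3]
After 'push 9': [-7, -7, -7, -8, -8, 3, 9]
After 'div': [-7, -7, -7, -8, -8, 0]
After 'drop': [-7, -7, -7, -8, -8]
After 'neg': [-7, -7, -7, -8, 8]
After 'over': [-7, -7, -7, -8, 8, -8]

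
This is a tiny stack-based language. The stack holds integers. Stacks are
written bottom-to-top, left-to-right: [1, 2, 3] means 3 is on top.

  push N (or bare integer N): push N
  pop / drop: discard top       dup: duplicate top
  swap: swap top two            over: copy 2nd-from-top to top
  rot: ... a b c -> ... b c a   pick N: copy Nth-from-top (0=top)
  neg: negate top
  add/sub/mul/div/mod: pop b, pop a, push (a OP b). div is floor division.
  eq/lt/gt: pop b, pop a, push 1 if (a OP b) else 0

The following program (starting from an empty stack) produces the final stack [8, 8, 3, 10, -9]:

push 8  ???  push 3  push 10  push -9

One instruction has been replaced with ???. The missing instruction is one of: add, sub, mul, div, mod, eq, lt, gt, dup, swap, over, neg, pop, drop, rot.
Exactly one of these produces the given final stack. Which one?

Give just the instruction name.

Stack before ???: [8]
Stack after ???:  [8, 8]
The instruction that transforms [8] -> [8, 8] is: dup

Answer: dup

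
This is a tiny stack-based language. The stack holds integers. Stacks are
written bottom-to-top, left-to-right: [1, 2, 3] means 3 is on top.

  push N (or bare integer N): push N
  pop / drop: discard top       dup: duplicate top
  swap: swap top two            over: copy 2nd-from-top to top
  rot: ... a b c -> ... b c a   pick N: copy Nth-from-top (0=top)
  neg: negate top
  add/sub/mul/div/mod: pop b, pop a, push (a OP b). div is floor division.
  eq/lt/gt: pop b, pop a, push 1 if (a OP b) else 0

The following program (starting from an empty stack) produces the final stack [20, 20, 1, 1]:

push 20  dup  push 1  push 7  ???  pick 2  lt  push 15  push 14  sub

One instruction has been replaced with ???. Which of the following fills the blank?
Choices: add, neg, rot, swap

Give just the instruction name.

Stack before ???: [20, 20, 1, 7]
Stack after ???:  [20, 20, 8]
Checking each choice:
  add: MATCH
  neg: produces [20, 20, 1, 1, 1]
  rot: produces [20, 1, 7, 0, 1]
  swap: produces [20, 20, 7, 1, 1]


Answer: add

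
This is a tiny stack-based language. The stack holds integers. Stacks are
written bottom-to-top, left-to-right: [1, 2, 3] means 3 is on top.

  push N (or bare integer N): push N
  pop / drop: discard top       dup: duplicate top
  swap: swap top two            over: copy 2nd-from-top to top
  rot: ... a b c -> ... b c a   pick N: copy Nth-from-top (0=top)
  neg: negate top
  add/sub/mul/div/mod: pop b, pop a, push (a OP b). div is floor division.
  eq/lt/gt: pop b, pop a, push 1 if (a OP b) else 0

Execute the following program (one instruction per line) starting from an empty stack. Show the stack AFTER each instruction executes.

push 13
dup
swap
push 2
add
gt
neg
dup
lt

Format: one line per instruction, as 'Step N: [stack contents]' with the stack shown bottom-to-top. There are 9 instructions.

Step 1: [13]
Step 2: [13, 13]
Step 3: [13, 13]
Step 4: [13, 13, 2]
Step 5: [13, 15]
Step 6: [0]
Step 7: [0]
Step 8: [0, 0]
Step 9: [0]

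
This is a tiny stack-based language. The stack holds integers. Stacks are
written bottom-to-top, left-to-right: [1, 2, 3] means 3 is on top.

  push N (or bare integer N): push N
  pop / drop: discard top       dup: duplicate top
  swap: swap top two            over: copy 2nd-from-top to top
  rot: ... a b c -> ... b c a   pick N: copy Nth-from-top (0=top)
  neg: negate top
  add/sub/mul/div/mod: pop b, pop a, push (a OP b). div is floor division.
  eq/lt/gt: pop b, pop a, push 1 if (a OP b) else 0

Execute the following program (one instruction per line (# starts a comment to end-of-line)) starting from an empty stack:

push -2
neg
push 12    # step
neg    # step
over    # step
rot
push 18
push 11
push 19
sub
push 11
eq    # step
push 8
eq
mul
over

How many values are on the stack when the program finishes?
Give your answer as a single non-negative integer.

Answer: 5

Derivation:
After 'push -2': stack = [-2] (depth 1)
After 'neg': stack = [2] (depth 1)
After 'push 12': stack = [2, 12] (depth 2)
After 'neg': stack = [2, -12] (depth 2)
After 'over': stack = [2, -12, 2] (depth 3)
After 'rot': stack = [-12, 2, 2] (depth 3)
After 'push 18': stack = [-12, 2, 2, 18] (depth 4)
After 'push 11': stack = [-12, 2, 2, 18, 11] (depth 5)
After 'push 19': stack = [-12, 2, 2, 18, 11, 19] (depth 6)
After 'sub': stack = [-12, 2, 2, 18, -8] (depth 5)
After 'push 11': stack = [-12, 2, 2, 18, -8, 11] (depth 6)
After 'eq': stack = [-12, 2, 2, 18, 0] (depth 5)
After 'push 8': stack = [-12, 2, 2, 18, 0, 8] (depth 6)
After 'eq': stack = [-12, 2, 2, 18, 0] (depth 5)
After 'mul': stack = [-12, 2, 2, 0] (depth 4)
After 'over': stack = [-12, 2, 2, 0, 2] (depth 5)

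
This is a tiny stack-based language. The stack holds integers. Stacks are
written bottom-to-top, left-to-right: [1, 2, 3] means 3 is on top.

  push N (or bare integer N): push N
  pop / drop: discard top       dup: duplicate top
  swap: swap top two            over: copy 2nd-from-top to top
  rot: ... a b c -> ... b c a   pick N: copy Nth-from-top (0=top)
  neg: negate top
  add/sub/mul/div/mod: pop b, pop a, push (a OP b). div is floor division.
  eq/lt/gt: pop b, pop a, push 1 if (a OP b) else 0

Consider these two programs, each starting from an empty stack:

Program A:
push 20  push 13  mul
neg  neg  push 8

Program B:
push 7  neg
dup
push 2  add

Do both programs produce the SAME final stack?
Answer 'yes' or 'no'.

Program A trace:
  After 'push 20': [20]
  After 'push 13': [20, 13]
  After 'mul': [260]
  After 'neg': [-260]
  After 'neg': [260]
  After 'push 8': [260, 8]
Program A final stack: [260, 8]

Program B trace:
  After 'push 7': [7]
  After 'neg': [-7]
  After 'dup': [-7, -7]
  After 'push 2': [-7, -7, 2]
  After 'add': [-7, -5]
Program B final stack: [-7, -5]
Same: no

Answer: no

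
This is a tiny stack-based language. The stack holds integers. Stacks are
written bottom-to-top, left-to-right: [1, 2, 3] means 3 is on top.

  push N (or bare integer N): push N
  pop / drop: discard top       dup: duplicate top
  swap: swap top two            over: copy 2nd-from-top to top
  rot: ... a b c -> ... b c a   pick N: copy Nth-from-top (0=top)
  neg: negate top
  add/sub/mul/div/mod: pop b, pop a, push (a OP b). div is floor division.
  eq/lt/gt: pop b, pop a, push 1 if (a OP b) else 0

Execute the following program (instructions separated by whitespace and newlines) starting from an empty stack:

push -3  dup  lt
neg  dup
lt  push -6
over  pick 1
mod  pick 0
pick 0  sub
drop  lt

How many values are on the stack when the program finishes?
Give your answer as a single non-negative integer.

Answer: 2

Derivation:
After 'push -3': stack = [-3] (depth 1)
After 'dup': stack = [-3, -3] (depth 2)
After 'lt': stack = [0] (depth 1)
After 'neg': stack = [0] (depth 1)
After 'dup': stack = [0, 0] (depth 2)
After 'lt': stack = [0] (depth 1)
After 'push -6': stack = [0, -6] (depth 2)
After 'over': stack = [0, -6, 0] (depth 3)
After 'pick 1': stack = [0, -6, 0, -6] (depth 4)
After 'mod': stack = [0, -6, 0] (depth 3)
After 'pick 0': stack = [0, -6, 0, 0] (depth 4)
After 'pick 0': stack = [0, -6, 0, 0, 0] (depth 5)
After 'sub': stack = [0, -6, 0, 0] (depth 4)
After 'drop': stack = [0, -6, 0] (depth 3)
After 'lt': stack = [0, 1] (depth 2)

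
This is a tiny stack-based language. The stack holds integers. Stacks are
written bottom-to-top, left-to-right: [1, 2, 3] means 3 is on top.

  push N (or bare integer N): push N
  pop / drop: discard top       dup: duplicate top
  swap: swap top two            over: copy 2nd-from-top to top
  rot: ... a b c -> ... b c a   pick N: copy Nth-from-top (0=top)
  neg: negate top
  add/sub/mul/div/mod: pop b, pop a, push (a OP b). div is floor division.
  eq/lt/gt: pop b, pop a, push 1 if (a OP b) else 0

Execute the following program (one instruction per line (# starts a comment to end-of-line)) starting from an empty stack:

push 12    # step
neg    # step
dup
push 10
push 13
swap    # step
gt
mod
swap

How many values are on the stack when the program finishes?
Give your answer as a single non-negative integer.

Answer: 2

Derivation:
After 'push 12': stack = [12] (depth 1)
After 'neg': stack = [-12] (depth 1)
After 'dup': stack = [-12, -12] (depth 2)
After 'push 10': stack = [-12, -12, 10] (depth 3)
After 'push 13': stack = [-12, -12, 10, 13] (depth 4)
After 'swap': stack = [-12, -12, 13, 10] (depth 4)
After 'gt': stack = [-12, -12, 1] (depth 3)
After 'mod': stack = [-12, 0] (depth 2)
After 'swap': stack = [0, -12] (depth 2)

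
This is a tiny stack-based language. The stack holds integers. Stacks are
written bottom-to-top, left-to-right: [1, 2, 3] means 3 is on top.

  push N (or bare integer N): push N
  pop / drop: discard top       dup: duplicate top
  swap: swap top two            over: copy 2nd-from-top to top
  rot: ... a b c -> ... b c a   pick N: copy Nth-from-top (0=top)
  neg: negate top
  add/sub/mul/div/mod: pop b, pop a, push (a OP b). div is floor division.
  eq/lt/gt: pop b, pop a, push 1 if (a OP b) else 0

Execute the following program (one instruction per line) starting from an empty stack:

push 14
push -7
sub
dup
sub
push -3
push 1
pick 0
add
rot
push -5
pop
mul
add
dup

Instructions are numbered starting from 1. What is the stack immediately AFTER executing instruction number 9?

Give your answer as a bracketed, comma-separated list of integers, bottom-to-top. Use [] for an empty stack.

Answer: [0, -3, 2]

Derivation:
Step 1 ('push 14'): [14]
Step 2 ('push -7'): [14, -7]
Step 3 ('sub'): [21]
Step 4 ('dup'): [21, 21]
Step 5 ('sub'): [0]
Step 6 ('push -3'): [0, -3]
Step 7 ('push 1'): [0, -3, 1]
Step 8 ('pick 0'): [0, -3, 1, 1]
Step 9 ('add'): [0, -3, 2]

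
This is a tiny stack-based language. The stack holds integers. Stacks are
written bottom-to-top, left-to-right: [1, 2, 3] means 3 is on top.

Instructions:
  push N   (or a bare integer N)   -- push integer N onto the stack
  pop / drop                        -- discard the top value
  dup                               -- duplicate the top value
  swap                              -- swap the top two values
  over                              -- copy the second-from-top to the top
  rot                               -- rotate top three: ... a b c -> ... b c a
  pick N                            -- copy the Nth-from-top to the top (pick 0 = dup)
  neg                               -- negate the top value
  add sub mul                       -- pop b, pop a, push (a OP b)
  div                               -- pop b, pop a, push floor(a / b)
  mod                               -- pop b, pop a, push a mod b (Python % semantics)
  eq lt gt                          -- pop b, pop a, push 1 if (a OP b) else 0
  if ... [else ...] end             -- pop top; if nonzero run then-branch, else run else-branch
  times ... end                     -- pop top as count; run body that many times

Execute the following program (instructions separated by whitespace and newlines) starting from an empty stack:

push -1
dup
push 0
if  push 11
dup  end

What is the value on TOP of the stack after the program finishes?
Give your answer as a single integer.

Answer: -1

Derivation:
After 'push -1': [-1]
After 'dup': [-1, -1]
After 'push 0': [-1, -1, 0]
After 'if': [-1, -1]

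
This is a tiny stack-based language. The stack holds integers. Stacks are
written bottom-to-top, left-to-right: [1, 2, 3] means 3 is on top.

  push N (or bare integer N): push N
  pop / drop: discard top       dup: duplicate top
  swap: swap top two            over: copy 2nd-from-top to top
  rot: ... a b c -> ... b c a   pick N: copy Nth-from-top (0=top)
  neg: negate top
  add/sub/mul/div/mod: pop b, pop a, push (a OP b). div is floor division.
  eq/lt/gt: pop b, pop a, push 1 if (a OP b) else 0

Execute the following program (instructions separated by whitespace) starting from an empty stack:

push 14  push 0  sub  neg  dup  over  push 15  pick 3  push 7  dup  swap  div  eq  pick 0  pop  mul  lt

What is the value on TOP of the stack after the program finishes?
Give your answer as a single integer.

Answer: 1

Derivation:
After 'push 14': [14]
After 'push 0': [14, 0]
After 'sub': [14]
After 'neg': [-14]
After 'dup': [-14, -14]
After 'over': [-14, -14, -14]
After 'push 15': [-14, -14, -14, 15]
After 'pick 3': [-14, -14, -14, 15, -14]
After 'push 7': [-14, -14, -14, 15, -14, 7]
After 'dup': [-14, -14, -14, 15, -14, 7, 7]
After 'swap': [-14, -14, -14, 15, -14, 7, 7]
After 'div': [-14, -14, -14, 15, -14, 1]
After 'eq': [-14, -14, -14, 15, 0]
After 'pick 0': [-14, -14, -14, 15, 0, 0]
After 'pop': [-14, -14, -14, 15, 0]
After 'mul': [-14, -14, -14, 0]
After 'lt': [-14, -14, 1]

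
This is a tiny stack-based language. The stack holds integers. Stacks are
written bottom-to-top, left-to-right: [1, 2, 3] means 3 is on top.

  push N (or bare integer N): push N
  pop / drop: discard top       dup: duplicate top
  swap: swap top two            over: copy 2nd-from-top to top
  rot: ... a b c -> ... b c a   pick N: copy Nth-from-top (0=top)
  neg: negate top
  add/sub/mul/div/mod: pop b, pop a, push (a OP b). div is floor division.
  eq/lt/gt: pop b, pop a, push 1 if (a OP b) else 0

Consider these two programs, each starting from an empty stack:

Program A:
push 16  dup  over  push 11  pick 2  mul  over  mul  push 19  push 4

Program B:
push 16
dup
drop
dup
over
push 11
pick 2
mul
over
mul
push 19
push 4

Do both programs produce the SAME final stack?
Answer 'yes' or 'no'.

Answer: yes

Derivation:
Program A trace:
  After 'push 16': [16]
  After 'dup': [16, 16]
  After 'over': [16, 16, 16]
  After 'push 11': [16, 16, 16, 11]
  After 'pick 2': [16, 16, 16, 11, 16]
  After 'mul': [16, 16, 16, 176]
  After 'over': [16, 16, 16, 176, 16]
  After 'mul': [16, 16, 16, 2816]
  After 'push 19': [16, 16, 16, 2816, 19]
  After 'push 4': [16, 16, 16, 2816, 19, 4]
Program A final stack: [16, 16, 16, 2816, 19, 4]

Program B trace:
  After 'push 16': [16]
  After 'dup': [16, 16]
  After 'drop': [16]
  After 'dup': [16, 16]
  After 'over': [16, 16, 16]
  After 'push 11': [16, 16, 16, 11]
  After 'pick 2': [16, 16, 16, 11, 16]
  After 'mul': [16, 16, 16, 176]
  After 'over': [16, 16, 16, 176, 16]
  After 'mul': [16, 16, 16, 2816]
  After 'push 19': [16, 16, 16, 2816, 19]
  After 'push 4': [16, 16, 16, 2816, 19, 4]
Program B final stack: [16, 16, 16, 2816, 19, 4]
Same: yes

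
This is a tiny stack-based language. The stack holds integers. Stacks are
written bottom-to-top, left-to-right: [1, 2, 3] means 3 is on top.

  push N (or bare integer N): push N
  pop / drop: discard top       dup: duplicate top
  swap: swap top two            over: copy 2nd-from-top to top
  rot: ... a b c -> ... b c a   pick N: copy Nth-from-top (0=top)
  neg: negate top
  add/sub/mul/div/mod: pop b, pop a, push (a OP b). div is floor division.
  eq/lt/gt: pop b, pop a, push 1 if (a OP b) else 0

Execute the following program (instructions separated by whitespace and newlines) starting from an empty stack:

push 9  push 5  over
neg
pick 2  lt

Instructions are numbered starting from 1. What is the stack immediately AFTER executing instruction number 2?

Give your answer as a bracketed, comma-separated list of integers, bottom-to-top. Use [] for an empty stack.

Answer: [9, 5]

Derivation:
Step 1 ('push 9'): [9]
Step 2 ('push 5'): [9, 5]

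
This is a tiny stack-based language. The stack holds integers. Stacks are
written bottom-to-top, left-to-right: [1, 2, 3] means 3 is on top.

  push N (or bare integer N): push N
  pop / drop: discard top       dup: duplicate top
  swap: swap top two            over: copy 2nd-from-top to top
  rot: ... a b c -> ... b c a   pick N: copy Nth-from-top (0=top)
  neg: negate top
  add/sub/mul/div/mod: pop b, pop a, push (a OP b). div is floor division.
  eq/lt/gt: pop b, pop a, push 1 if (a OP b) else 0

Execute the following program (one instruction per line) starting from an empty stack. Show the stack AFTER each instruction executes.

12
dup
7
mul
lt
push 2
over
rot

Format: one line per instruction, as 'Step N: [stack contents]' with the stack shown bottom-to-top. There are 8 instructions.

Step 1: [12]
Step 2: [12, 12]
Step 3: [12, 12, 7]
Step 4: [12, 84]
Step 5: [1]
Step 6: [1, 2]
Step 7: [1, 2, 1]
Step 8: [2, 1, 1]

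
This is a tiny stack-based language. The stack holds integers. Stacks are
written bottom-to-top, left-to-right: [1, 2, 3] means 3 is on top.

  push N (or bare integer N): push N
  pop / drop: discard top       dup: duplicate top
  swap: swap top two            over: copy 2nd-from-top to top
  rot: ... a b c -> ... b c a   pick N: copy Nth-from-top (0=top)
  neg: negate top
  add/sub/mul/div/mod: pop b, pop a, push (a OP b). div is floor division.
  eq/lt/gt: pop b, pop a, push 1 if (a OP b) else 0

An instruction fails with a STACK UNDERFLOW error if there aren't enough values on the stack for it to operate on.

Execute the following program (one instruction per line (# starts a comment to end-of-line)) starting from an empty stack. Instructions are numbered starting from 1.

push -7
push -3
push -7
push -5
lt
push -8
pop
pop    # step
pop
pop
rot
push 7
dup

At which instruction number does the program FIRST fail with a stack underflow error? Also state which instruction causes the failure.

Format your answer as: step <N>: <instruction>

Step 1 ('push -7'): stack = [-7], depth = 1
Step 2 ('push -3'): stack = [-7, -3], depth = 2
Step 3 ('push -7'): stack = [-7, -3, -7], depth = 3
Step 4 ('push -5'): stack = [-7, -3, -7, -5], depth = 4
Step 5 ('lt'): stack = [-7, -3, 1], depth = 3
Step 6 ('push -8'): stack = [-7, -3, 1, -8], depth = 4
Step 7 ('pop'): stack = [-7, -3, 1], depth = 3
Step 8 ('pop'): stack = [-7, -3], depth = 2
Step 9 ('pop'): stack = [-7], depth = 1
Step 10 ('pop'): stack = [], depth = 0
Step 11 ('rot'): needs 3 value(s) but depth is 0 — STACK UNDERFLOW

Answer: step 11: rot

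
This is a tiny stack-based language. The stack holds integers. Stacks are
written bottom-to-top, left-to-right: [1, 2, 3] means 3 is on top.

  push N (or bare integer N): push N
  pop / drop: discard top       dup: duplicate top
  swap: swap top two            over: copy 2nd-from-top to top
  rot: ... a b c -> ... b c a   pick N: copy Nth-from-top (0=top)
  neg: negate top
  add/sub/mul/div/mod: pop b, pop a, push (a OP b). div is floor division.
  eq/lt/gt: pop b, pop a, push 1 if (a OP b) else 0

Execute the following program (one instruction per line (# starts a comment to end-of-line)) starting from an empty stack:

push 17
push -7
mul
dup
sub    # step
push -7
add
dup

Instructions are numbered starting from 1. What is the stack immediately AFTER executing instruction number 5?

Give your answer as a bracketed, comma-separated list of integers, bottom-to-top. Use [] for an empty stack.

Step 1 ('push 17'): [17]
Step 2 ('push -7'): [17, -7]
Step 3 ('mul'): [-119]
Step 4 ('dup'): [-119, -119]
Step 5 ('sub'): [0]

Answer: [0]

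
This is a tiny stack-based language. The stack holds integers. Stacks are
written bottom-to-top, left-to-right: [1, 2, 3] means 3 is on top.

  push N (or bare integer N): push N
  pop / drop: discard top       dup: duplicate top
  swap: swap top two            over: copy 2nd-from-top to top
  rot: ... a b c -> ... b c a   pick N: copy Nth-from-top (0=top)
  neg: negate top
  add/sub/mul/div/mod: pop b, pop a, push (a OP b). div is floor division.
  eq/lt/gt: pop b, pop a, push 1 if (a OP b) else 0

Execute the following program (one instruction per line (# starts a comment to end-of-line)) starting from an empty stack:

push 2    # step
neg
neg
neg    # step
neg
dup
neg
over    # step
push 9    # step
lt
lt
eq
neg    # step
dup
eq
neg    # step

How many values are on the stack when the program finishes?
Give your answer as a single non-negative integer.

Answer: 1

Derivation:
After 'push 2': stack = [2] (depth 1)
After 'neg': stack = [-2] (depth 1)
After 'neg': stack = [2] (depth 1)
After 'neg': stack = [-2] (depth 1)
After 'neg': stack = [2] (depth 1)
After 'dup': stack = [2, 2] (depth 2)
After 'neg': stack = [2, -2] (depth 2)
After 'over': stack = [2, -2, 2] (depth 3)
After 'push 9': stack = [2, -2, 2, 9] (depth 4)
After 'lt': stack = [2, -2, 1] (depth 3)
After 'lt': stack = [2, 1] (depth 2)
After 'eq': stack = [0] (depth 1)
After 'neg': stack = [0] (depth 1)
After 'dup': stack = [0, 0] (depth 2)
After 'eq': stack = [1] (depth 1)
After 'neg': stack = [-1] (depth 1)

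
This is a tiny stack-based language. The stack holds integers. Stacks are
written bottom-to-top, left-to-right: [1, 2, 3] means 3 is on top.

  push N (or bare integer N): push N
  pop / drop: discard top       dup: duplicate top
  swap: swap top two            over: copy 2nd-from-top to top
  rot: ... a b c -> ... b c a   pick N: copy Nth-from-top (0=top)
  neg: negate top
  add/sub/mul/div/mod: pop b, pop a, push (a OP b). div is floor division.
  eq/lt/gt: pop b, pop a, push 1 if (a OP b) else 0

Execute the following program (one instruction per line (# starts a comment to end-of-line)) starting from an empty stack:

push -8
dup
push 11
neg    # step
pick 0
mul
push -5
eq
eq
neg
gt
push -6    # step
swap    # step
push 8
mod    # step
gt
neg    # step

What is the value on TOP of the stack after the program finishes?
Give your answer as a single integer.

Answer: 0

Derivation:
After 'push -8': [-8]
After 'dup': [-8, -8]
After 'push 11': [-8, -8, 11]
After 'neg': [-8, -8, -11]
After 'pick 0': [-8, -8, -11, -11]
After 'mul': [-8, -8, 121]
After 'push -5': [-8, -8, 121, -5]
After 'eq': [-8, -8, 0]
After 'eq': [-8, 0]
After 'neg': [-8, 0]
After 'gt': [0]
After 'push -6': [0, -6]
After 'swap': [-6, 0]
After 'push 8': [-6, 0, 8]
After 'mod': [-6, 0]
After 'gt': [0]
After 'neg': [0]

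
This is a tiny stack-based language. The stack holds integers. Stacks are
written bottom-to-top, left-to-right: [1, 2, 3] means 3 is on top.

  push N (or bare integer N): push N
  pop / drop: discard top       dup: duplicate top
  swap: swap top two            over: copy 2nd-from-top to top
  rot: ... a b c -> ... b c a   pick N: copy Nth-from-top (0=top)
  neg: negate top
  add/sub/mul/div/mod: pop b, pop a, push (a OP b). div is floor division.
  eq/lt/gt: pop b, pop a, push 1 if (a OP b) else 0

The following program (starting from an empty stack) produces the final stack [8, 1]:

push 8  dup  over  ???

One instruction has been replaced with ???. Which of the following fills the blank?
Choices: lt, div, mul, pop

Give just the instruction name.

Answer: div

Derivation:
Stack before ???: [8, 8, 8]
Stack after ???:  [8, 1]
Checking each choice:
  lt: produces [8, 0]
  div: MATCH
  mul: produces [8, 64]
  pop: produces [8, 8]


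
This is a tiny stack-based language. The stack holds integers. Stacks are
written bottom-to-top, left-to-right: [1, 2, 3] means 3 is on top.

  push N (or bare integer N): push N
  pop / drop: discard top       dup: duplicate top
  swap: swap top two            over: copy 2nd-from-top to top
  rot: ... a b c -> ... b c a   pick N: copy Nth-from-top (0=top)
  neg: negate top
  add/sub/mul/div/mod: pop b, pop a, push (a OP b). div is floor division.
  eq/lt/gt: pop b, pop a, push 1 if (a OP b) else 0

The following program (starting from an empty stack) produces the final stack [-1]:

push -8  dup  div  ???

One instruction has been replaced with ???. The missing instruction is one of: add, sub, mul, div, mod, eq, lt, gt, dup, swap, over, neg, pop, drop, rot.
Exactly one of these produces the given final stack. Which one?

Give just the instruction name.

Answer: neg

Derivation:
Stack before ???: [1]
Stack after ???:  [-1]
The instruction that transforms [1] -> [-1] is: neg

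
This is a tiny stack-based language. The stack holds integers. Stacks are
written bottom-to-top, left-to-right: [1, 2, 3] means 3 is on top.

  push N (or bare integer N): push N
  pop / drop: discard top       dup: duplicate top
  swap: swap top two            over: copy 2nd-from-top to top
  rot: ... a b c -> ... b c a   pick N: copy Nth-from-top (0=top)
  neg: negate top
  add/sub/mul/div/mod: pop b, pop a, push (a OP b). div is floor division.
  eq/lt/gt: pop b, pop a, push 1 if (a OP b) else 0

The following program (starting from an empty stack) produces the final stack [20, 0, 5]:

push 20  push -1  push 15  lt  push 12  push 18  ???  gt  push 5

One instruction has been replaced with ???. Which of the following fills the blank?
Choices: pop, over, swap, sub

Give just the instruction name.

Stack before ???: [20, 1, 12, 18]
Stack after ???:  [20, 1, 12]
Checking each choice:
  pop: MATCH
  over: produces [20, 1, 12, 1, 5]
  swap: produces [20, 1, 1, 5]
  sub: produces [20, 1, 5]


Answer: pop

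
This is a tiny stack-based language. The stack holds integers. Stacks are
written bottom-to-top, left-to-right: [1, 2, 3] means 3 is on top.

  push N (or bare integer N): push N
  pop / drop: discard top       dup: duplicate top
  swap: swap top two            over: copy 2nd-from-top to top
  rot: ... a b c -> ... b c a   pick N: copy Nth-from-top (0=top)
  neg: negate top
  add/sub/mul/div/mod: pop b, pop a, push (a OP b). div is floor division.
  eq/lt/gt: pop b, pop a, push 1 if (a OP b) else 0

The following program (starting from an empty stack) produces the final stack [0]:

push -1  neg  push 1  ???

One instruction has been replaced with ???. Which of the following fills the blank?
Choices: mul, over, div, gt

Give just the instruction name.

Answer: gt

Derivation:
Stack before ???: [1, 1]
Stack after ???:  [0]
Checking each choice:
  mul: produces [1]
  over: produces [1, 1, 1]
  div: produces [1]
  gt: MATCH


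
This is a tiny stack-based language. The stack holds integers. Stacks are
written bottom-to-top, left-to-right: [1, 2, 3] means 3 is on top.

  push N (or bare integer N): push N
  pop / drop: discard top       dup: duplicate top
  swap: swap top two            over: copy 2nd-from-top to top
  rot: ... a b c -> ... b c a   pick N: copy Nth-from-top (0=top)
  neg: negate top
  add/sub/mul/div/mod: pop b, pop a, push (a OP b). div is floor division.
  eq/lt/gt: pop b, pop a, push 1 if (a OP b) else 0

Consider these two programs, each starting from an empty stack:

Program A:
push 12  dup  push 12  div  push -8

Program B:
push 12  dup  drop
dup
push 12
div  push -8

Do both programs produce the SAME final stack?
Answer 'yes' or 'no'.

Answer: yes

Derivation:
Program A trace:
  After 'push 12': [12]
  After 'dup': [12, 12]
  After 'push 12': [12, 12, 12]
  After 'div': [12, 1]
  After 'push -8': [12, 1, -8]
Program A final stack: [12, 1, -8]

Program B trace:
  After 'push 12': [12]
  After 'dup': [12, 12]
  After 'drop': [12]
  After 'dup': [12, 12]
  After 'push 12': [12, 12, 12]
  After 'div': [12, 1]
  After 'push -8': [12, 1, -8]
Program B final stack: [12, 1, -8]
Same: yes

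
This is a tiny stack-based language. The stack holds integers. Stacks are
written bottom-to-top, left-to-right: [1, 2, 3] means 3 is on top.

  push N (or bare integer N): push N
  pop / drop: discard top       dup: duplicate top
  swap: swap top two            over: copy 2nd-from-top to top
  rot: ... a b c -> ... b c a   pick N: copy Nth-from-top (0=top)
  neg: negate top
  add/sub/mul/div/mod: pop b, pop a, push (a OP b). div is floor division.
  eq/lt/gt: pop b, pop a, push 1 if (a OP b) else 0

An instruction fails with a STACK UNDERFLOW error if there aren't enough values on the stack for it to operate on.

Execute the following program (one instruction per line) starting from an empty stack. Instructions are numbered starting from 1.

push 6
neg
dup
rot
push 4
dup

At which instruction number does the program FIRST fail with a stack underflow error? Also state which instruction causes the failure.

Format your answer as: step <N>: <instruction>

Answer: step 4: rot

Derivation:
Step 1 ('push 6'): stack = [6], depth = 1
Step 2 ('neg'): stack = [-6], depth = 1
Step 3 ('dup'): stack = [-6, -6], depth = 2
Step 4 ('rot'): needs 3 value(s) but depth is 2 — STACK UNDERFLOW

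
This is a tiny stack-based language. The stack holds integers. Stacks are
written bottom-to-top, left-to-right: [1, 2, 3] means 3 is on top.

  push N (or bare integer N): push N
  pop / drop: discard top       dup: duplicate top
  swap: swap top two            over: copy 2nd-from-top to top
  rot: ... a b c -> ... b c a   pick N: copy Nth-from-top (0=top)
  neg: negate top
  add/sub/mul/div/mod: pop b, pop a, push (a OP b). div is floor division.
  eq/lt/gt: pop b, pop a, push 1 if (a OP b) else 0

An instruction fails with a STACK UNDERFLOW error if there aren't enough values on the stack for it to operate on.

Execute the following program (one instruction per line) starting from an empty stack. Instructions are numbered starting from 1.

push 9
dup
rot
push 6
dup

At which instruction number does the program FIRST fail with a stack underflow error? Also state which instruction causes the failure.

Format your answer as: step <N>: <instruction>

Answer: step 3: rot

Derivation:
Step 1 ('push 9'): stack = [9], depth = 1
Step 2 ('dup'): stack = [9, 9], depth = 2
Step 3 ('rot'): needs 3 value(s) but depth is 2 — STACK UNDERFLOW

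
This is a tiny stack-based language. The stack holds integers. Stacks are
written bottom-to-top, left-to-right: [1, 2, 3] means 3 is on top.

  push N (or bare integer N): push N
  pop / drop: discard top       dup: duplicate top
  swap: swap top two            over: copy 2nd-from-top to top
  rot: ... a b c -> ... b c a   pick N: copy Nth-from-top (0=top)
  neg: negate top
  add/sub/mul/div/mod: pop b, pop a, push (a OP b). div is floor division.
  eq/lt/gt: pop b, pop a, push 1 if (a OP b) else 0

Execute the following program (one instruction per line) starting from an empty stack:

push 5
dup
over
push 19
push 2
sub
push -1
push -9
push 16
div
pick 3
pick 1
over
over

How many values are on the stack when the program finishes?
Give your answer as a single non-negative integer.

Answer: 10

Derivation:
After 'push 5': stack = [5] (depth 1)
After 'dup': stack = [5, 5] (depth 2)
After 'over': stack = [5, 5, 5] (depth 3)
After 'push 19': stack = [5, 5, 5, 19] (depth 4)
After 'push 2': stack = [5, 5, 5, 19, 2] (depth 5)
After 'sub': stack = [5, 5, 5, 17] (depth 4)
After 'push -1': stack = [5, 5, 5, 17, -1] (depth 5)
After 'push -9': stack = [5, 5, 5, 17, -1, -9] (depth 6)
After 'push 16': stack = [5, 5, 5, 17, -1, -9, 16] (depth 7)
After 'div': stack = [5, 5, 5, 17, -1, -1] (depth 6)
After 'pick 3': stack = [5, 5, 5, 17, -1, -1, 5] (depth 7)
After 'pick 1': stack = [5, 5, 5, 17, -1, -1, 5, -1] (depth 8)
After 'over': stack = [5, 5, 5, 17, -1, -1, 5, -1, 5] (depth 9)
After 'over': stack = [5, 5, 5, 17, -1, -1, 5, -1, 5, -1] (depth 10)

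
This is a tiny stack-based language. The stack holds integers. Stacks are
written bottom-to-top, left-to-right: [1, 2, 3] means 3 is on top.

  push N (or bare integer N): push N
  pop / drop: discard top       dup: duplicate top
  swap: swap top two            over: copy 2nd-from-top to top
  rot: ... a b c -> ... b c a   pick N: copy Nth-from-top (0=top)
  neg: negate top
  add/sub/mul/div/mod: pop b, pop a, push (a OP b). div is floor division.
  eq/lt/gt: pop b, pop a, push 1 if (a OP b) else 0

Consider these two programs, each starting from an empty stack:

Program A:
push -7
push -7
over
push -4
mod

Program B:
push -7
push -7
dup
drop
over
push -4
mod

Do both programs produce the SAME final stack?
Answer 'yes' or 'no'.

Answer: yes

Derivation:
Program A trace:
  After 'push -7': [-7]
  After 'push -7': [-7, -7]
  After 'over': [-7, -7, -7]
  After 'push -4': [-7, -7, -7, -4]
  After 'mod': [-7, -7, -3]
Program A final stack: [-7, -7, -3]

Program B trace:
  After 'push -7': [-7]
  After 'push -7': [-7, -7]
  After 'dup': [-7, -7, -7]
  After 'drop': [-7, -7]
  After 'over': [-7, -7, -7]
  After 'push -4': [-7, -7, -7, -4]
  After 'mod': [-7, -7, -3]
Program B final stack: [-7, -7, -3]
Same: yes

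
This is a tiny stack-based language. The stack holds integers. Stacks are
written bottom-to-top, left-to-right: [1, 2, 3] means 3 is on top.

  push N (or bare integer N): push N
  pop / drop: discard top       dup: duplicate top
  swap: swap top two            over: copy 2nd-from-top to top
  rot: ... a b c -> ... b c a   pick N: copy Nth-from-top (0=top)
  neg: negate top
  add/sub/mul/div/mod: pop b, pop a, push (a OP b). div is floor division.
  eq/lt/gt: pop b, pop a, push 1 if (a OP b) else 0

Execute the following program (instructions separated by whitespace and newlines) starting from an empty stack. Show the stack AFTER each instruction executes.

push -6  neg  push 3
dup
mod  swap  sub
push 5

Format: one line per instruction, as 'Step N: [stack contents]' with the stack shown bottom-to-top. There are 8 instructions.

Step 1: [-6]
Step 2: [6]
Step 3: [6, 3]
Step 4: [6, 3, 3]
Step 5: [6, 0]
Step 6: [0, 6]
Step 7: [-6]
Step 8: [-6, 5]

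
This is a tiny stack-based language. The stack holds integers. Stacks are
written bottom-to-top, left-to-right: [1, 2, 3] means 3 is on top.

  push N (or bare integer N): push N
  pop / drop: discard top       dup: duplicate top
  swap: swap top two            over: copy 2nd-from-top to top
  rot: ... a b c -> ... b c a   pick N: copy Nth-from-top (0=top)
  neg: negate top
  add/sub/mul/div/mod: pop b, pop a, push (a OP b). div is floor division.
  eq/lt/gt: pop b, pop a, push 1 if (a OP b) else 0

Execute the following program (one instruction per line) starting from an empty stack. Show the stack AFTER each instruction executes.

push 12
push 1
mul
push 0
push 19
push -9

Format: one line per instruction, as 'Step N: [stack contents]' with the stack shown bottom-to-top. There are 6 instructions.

Step 1: [12]
Step 2: [12, 1]
Step 3: [12]
Step 4: [12, 0]
Step 5: [12, 0, 19]
Step 6: [12, 0, 19, -9]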